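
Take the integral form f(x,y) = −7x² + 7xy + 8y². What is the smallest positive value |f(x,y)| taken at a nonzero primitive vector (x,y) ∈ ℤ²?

river: ρ → (8,9,-6)
river: ρ → (-6,15,2)
river: ρ → (2,13,-13)
river: ρ → (-13,13,2)
river: ρ → (2,15,-6)
river: ρ → (-6,9,8)
river: ρ → (8,7,-7)
river: ρ → (-7,7,8)
closes: descent 0, river 8
min |a| on river = 2

2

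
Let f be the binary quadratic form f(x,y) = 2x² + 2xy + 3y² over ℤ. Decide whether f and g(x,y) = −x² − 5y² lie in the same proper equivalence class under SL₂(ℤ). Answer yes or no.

D₁ = -20, D₂ = -20
f: reduced (well bottom): (2,2,3) with a≤c, −a<b≤a
g is negative-definite; reduce −g:
−g: reduced (well bottom): (1,0,5) with a≤c, −a<b≤a
flip sign back: reduced form of g is (-1,0,-5)
reduced forms (2, 2, 3) vs (-1, 0, -5) ⇒ inequivalent

no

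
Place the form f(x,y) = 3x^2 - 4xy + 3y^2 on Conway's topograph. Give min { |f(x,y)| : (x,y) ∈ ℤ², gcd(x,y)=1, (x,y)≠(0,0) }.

translate: b→2 (≡-4 mod 6), so (3,-4,3)→(3,2,2)
flip: (3,2,2)→(2,-2,3)
translate: b→2 (≡-2 mod 4), so (2,-2,3)→(2,2,3)
reduced (well bottom): (2,2,3) with a≤c, −a<b≤a
well minimum = a = 2

2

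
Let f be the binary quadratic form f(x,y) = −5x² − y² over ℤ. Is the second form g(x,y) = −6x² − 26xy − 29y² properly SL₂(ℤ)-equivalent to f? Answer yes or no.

D₁ = -20, D₂ = -20
f is negative-definite; reduce −f:
−f: flip: (5,0,1)→(1,0,5)
−f: reduced (well bottom): (1,0,5) with a≤c, −a<b≤a
flip sign back: reduced form of f is (-1,0,-5)
g is negative-definite; reduce −g:
−g: translate: b→2 (≡26 mod 12), so (6,26,29)→(6,2,1)
−g: flip: (6,2,1)→(1,-2,6)
−g: translate: b→0 (≡-2 mod 2), so (1,-2,6)→(1,0,5)
−g: reduced (well bottom): (1,0,5) with a≤c, −a<b≤a
flip sign back: reduced form of g is (-1,0,-5)
reduced forms (-1, 0, -5) vs (-1, 0, -5) ⇒ equivalent

yes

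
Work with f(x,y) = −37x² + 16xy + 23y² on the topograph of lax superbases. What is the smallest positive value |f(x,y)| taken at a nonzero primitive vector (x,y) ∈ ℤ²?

river: ρ → (23,30,-30)
river: ρ → (-30,30,23)
river: ρ → (23,16,-37)
river: ρ → (-37,58,2)
river: ρ → (2,58,-37)
river: ρ → (-37,16,23)
closes: descent 0, river 6
min |a| on river = 2

2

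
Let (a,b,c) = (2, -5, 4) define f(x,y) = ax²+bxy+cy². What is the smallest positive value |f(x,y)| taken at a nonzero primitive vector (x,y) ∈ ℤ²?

translate: b→-1 (≡-5 mod 4), so (2,-5,4)→(2,-1,1)
flip: (2,-1,1)→(1,1,2)
reduced (well bottom): (1,1,2) with a≤c, −a<b≤a
well minimum = a = 1

1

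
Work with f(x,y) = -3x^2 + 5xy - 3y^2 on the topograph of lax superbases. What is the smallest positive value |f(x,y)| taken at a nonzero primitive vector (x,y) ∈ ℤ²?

translate: b→1 (≡-5 mod 6), so (3,-5,3)→(3,1,1)
flip: (3,1,1)→(1,-1,3)
translate: b→1 (≡-1 mod 2), so (1,-1,3)→(1,1,3)
reduced (well bottom): (1,1,3) with a≤c, −a<b≤a
well minimum |f| = |-1| = 1 (negative-definite)

1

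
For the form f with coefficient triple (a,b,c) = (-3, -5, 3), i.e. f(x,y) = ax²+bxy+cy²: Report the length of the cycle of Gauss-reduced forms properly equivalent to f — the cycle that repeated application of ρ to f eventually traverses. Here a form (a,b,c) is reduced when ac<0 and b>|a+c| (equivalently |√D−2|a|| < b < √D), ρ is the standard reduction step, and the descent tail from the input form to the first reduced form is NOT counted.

D = 61, ⌊√D⌋ = 7
descent: ρ → (3,5,-3)  [lands on river]
river: ρ → (-3,7,1)
river: ρ → (1,7,-3)
river: ρ → (-3,5,3)
river: ρ → (3,7,-1)
river: ρ → (-1,7,3)
ρ-cycle length = 6 (tail of 1 descent step not counted)

6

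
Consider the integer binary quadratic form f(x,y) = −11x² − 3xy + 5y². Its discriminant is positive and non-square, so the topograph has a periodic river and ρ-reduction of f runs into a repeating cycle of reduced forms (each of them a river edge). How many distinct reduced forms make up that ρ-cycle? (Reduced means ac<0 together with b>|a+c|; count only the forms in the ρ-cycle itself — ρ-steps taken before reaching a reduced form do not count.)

D = 229, ⌊√D⌋ = 15
descent: ρ → (5,13,-3)  [lands on river]
river: ρ → (-3,11,9)
river: ρ → (9,7,-5)
river: ρ → (-5,13,3)
river: ρ → (3,11,-9)
river: ρ → (-9,7,5)
ρ-cycle length = 6 (tail of 1 descent step not counted)

6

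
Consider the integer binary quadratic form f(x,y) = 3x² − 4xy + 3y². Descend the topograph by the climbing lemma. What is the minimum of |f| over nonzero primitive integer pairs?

translate: b→2 (≡-4 mod 6), so (3,-4,3)→(3,2,2)
flip: (3,2,2)→(2,-2,3)
translate: b→2 (≡-2 mod 4), so (2,-2,3)→(2,2,3)
reduced (well bottom): (2,2,3) with a≤c, −a<b≤a
well minimum = a = 2

2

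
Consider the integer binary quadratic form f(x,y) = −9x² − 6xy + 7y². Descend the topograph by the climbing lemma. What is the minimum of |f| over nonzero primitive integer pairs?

descent: ρ → (7,6,-9)  [lands on river]
river: ρ → (-9,12,4)
river: ρ → (4,12,-9)
river: ρ → (-9,6,7)
river: ρ → (7,8,-8)
river: ρ → (-8,8,7)
closes: descent 1, river 6
min |a| on river = 4

4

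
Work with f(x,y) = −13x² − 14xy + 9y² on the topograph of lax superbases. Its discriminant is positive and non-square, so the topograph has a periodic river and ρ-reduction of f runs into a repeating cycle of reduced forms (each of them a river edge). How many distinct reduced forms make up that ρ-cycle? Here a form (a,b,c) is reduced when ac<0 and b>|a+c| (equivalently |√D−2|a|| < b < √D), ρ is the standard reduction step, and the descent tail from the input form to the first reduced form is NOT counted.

D = 664, ⌊√D⌋ = 25
descent: ρ → (9,14,-13)  [lands on river]
river: ρ → (-13,12,10)
river: ρ → (10,8,-15)
river: ρ → (-15,22,3)
river: ρ → (3,20,-22)
river: ρ → (-22,24,1)
river: ρ → (1,24,-22)
river: ρ → (-22,20,3)
river: ρ → (3,22,-15)
river: ρ → (-15,8,10)
river: ρ → (10,12,-13)
river: ρ → (-13,14,9)
river: ρ → (9,22,-5)
river: ρ → (-5,18,17)
river: ρ → (17,16,-6)
river: ρ → (-6,20,11)
river: ρ → (11,24,-2)
river: ρ → (-2,24,11)
river: ρ → (11,20,-6)
river: ρ → (-6,16,17)
river: ρ → (17,18,-5)
river: ρ → (-5,22,9)
ρ-cycle length = 22 (tail of 1 descent step not counted)

22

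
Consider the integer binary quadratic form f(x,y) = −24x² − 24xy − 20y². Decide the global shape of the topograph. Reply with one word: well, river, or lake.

D = b²−4ac = (-24)² − 4·(-24)·(-20) = -1344
D < 0 ⇒ definite ⇒ every region one sign ⇒ single well

well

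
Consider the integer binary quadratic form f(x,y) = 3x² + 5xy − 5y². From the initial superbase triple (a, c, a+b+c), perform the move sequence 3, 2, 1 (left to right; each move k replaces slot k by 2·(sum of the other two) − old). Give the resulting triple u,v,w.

start (3,-5,3) = (f(1,0),f(0,1),f(1,1))
replace slot 3: 2·(3+(-5)) − 3 = -7 → (3,-5,-7)
replace slot 2: 2·(3+(-7)) − (-5) = -3 → (3,-3,-7)
replace slot 1: 2·((-3)+(-7)) − 3 = -23 → (-23,-3,-7)

-23,-3,-7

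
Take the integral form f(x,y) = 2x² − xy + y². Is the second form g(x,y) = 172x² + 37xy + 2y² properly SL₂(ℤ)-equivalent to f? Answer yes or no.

D₁ = -7, D₂ = -7
f: flip: (2,-1,1)→(1,1,2)
f: reduced (well bottom): (1,1,2) with a≤c, −a<b≤a
g: flip: (172,37,2)→(2,-37,172)
g: translate: b→-1 (≡-37 mod 4), so (2,-37,172)→(2,-1,1)
g: flip: (2,-1,1)→(1,1,2)
g: reduced (well bottom): (1,1,2) with a≤c, −a<b≤a
reduced forms (1, 1, 2) vs (1, 1, 2) ⇒ equivalent

yes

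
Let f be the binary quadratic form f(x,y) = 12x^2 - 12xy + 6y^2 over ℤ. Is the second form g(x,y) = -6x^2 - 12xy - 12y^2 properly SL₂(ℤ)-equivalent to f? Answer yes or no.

D₁ = -144, D₂ = -144
f: translate: b→12 (≡-12 mod 24), so (12,-12,6)→(12,12,6)
f: flip: (12,12,6)→(6,-12,12)
f: translate: b→0 (≡-12 mod 12), so (6,-12,12)→(6,0,6)
f: reduced (well bottom): (6,0,6) with a≤c, −a<b≤a
g is negative-definite; reduce −g:
−g: translate: b→0 (≡12 mod 12), so (6,12,12)→(6,0,6)
−g: reduced (well bottom): (6,0,6) with a≤c, −a<b≤a
flip sign back: reduced form of g is (-6,0,-6)
reduced forms (6, 0, 6) vs (-6, 0, -6) ⇒ inequivalent

no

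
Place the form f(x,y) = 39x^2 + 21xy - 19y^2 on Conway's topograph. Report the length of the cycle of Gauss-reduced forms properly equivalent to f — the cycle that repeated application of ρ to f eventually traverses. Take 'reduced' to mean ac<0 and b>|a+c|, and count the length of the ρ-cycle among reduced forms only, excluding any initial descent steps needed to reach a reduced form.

D = 3405, ⌊√D⌋ = 58
river: ρ → (-19,55,5)
river: ρ → (5,55,-19)
river: ρ → (-19,21,39)
river: ρ → (39,57,-1)
river: ρ → (-1,57,39)
river: ρ → (39,21,-19)
ρ-cycle length = 6 (tail of 0 descent steps not counted)

6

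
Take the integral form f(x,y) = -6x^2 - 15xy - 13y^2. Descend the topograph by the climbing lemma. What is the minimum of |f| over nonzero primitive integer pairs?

translate: b→3 (≡15 mod 12), so (6,15,13)→(6,3,4)
flip: (6,3,4)→(4,-3,6)
reduced (well bottom): (4,-3,6) with a≤c, −a<b≤a
well minimum |f| = |-4| = 4 (negative-definite)

4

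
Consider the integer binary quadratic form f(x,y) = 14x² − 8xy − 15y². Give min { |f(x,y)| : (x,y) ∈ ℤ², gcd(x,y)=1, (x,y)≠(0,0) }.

descent: ρ → (-15,8,14)  [lands on river]
river: ρ → (14,20,-9)
river: ρ → (-9,16,18)
river: ρ → (18,20,-7)
river: ρ → (-7,22,15)
river: ρ → (15,8,-14)
river: ρ → (-14,20,9)
river: ρ → (9,16,-18)
river: ρ → (-18,20,7)
river: ρ → (7,22,-15)
closes: descent 1, river 10
min |a| on river = 7

7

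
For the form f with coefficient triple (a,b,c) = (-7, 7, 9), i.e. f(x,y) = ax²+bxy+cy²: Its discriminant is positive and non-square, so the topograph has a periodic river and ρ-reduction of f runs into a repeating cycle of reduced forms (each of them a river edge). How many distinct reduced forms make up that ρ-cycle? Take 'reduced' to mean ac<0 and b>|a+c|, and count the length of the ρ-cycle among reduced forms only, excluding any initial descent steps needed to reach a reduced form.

D = 301, ⌊√D⌋ = 17
river: ρ → (9,11,-5)
river: ρ → (-5,9,11)
river: ρ → (11,13,-3)
river: ρ → (-3,17,1)
river: ρ → (1,17,-3)
river: ρ → (-3,13,11)
river: ρ → (11,9,-5)
river: ρ → (-5,11,9)
river: ρ → (9,7,-7)
river: ρ → (-7,7,9)
ρ-cycle length = 10 (tail of 0 descent steps not counted)

10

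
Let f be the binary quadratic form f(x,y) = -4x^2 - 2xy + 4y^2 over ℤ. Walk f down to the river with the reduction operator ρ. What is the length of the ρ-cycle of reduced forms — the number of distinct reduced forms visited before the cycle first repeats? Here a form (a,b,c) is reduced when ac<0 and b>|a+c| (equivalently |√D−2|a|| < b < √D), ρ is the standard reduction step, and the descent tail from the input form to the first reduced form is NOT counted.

D = 68, ⌊√D⌋ = 8
descent: ρ → (4,2,-4)  [lands on river]
river: ρ → (-4,6,2)
river: ρ → (2,6,-4)
river: ρ → (-4,2,4)
river: ρ → (4,6,-2)
river: ρ → (-2,6,4)
ρ-cycle length = 6 (tail of 1 descent step not counted)

6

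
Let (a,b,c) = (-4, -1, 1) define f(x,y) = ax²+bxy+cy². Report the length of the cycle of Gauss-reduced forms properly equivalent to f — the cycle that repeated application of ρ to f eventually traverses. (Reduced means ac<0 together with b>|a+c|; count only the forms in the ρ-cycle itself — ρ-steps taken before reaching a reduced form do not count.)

D = 17, ⌊√D⌋ = 4
descent: ρ → (1,3,-2)  [lands on river]
river: ρ → (-2,1,2)
river: ρ → (2,3,-1)
river: ρ → (-1,3,2)
river: ρ → (2,1,-2)
river: ρ → (-2,3,1)
ρ-cycle length = 6 (tail of 1 descent step not counted)

6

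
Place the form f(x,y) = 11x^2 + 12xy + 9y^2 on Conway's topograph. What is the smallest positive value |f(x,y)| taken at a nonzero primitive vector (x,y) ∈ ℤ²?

translate: b→-10 (≡12 mod 22), so (11,12,9)→(11,-10,8)
flip: (11,-10,8)→(8,10,11)
translate: b→-6 (≡10 mod 16), so (8,10,11)→(8,-6,9)
reduced (well bottom): (8,-6,9) with a≤c, −a<b≤a
well minimum = a = 8

8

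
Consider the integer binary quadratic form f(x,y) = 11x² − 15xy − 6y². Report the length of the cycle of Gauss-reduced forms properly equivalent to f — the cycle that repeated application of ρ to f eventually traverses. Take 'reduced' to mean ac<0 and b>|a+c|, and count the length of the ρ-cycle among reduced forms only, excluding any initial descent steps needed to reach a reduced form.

D = 489, ⌊√D⌋ = 22
descent: ρ → (-6,15,11)  [lands on river]
river: ρ → (11,7,-10)
river: ρ → (-10,13,8)
river: ρ → (8,19,-4)
river: ρ → (-4,21,3)
river: ρ → (3,21,-4)
river: ρ → (-4,19,8)
river: ρ → (8,13,-10)
river: ρ → (-10,7,11)
river: ρ → (11,15,-6)
river: ρ → (-6,21,2)
river: ρ → (2,19,-16)
river: ρ → (-16,13,5)
river: ρ → (5,17,-10)
river: ρ → (-10,3,12)
river: ρ → (12,21,-1)
river: ρ → (-1,21,12)
river: ρ → (12,3,-10)
river: ρ → (-10,17,5)
river: ρ → (5,13,-16)
river: ρ → (-16,19,2)
river: ρ → (2,21,-6)
ρ-cycle length = 22 (tail of 1 descent step not counted)

22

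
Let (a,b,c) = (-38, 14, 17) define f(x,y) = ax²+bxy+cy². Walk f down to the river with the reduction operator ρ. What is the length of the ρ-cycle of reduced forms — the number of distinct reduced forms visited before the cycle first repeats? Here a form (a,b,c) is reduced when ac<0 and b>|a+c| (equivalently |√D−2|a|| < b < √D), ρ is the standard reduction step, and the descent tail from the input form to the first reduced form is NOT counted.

D = 2780, ⌊√D⌋ = 52
descent: ρ → (17,20,-35)  [lands on river]
river: ρ → (-35,50,2)
river: ρ → (2,50,-35)
river: ρ → (-35,20,17)
river: ρ → (17,48,-7)
river: ρ → (-7,50,10)
river: ρ → (10,50,-7)
river: ρ → (-7,48,17)
ρ-cycle length = 8 (tail of 1 descent step not counted)

8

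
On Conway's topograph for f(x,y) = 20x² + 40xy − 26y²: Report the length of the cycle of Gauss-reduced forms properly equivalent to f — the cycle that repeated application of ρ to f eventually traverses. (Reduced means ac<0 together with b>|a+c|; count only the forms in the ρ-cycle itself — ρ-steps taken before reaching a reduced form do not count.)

D = 3680, ⌊√D⌋ = 60
river: ρ → (-26,12,34)
river: ρ → (34,56,-4)
river: ρ → (-4,56,34)
river: ρ → (34,12,-26)
river: ρ → (-26,40,20)
river: ρ → (20,40,-26)
ρ-cycle length = 6 (tail of 0 descent steps not counted)

6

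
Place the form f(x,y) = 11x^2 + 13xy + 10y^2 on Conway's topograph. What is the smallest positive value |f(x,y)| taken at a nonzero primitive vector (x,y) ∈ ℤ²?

translate: b→-9 (≡13 mod 22), so (11,13,10)→(11,-9,8)
flip: (11,-9,8)→(8,9,11)
translate: b→-7 (≡9 mod 16), so (8,9,11)→(8,-7,10)
reduced (well bottom): (8,-7,10) with a≤c, −a<b≤a
well minimum = a = 8

8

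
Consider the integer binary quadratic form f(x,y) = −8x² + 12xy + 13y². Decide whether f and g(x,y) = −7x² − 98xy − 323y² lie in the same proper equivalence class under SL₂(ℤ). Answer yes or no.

D₁ = 560, D₂ = 560
river cycle of f (length 6): (13, 14, -7), (-7, 14, 13), (13, 12, -8), (-8, 20, 5), (5, 20, -8), (-8, 12, 13)
river cycle of g (length 6): (-7, 14, 13), (13, 12, -8), (-8, 20, 5), (5, 20, -8), (-8, 12, 13), (13, 14, -7)
cycles coincide ⇒ equivalent

yes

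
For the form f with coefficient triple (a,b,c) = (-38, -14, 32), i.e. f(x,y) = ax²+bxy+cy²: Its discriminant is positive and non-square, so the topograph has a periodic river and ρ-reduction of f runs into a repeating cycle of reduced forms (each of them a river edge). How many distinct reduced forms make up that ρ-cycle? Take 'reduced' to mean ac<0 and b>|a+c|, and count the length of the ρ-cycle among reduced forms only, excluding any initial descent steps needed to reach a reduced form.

D = 5060, ⌊√D⌋ = 71
descent: ρ → (32,14,-38)  [lands on river]
river: ρ → (-38,62,8)
river: ρ → (8,66,-22)
river: ρ → (-22,66,8)
river: ρ → (8,62,-38)
river: ρ → (-38,14,32)
river: ρ → (32,50,-20)
river: ρ → (-20,70,2)
river: ρ → (2,70,-20)
river: ρ → (-20,50,32)
ρ-cycle length = 10 (tail of 1 descent step not counted)

10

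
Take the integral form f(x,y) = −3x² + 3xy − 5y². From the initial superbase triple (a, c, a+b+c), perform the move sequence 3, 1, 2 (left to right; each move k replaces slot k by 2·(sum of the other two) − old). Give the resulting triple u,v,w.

start (-3,-5,-5) = (f(1,0),f(0,1),f(1,1))
replace slot 3: 2·((-3)+(-5)) − (-5) = -11 → (-3,-5,-11)
replace slot 1: 2·((-5)+(-11)) − (-3) = -29 → (-29,-5,-11)
replace slot 2: 2·((-29)+(-11)) − (-5) = -75 → (-29,-75,-11)

-29,-75,-11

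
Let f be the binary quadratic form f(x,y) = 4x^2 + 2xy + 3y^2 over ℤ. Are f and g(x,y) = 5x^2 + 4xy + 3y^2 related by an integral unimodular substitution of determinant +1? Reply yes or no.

D₁ = -44, D₂ = -44
f: flip: (4,2,3)→(3,-2,4)
f: reduced (well bottom): (3,-2,4) with a≤c, −a<b≤a
g: flip: (5,4,3)→(3,-4,5)
g: translate: b→2 (≡-4 mod 6), so (3,-4,5)→(3,2,4)
g: reduced (well bottom): (3,2,4) with a≤c, −a<b≤a
reduced forms (3, -2, 4) vs (3, 2, 4) ⇒ inequivalent

no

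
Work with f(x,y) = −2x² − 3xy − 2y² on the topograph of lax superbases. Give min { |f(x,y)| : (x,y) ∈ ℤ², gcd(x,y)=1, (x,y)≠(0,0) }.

translate: b→-1 (≡3 mod 4), so (2,3,2)→(2,-1,1)
flip: (2,-1,1)→(1,1,2)
reduced (well bottom): (1,1,2) with a≤c, −a<b≤a
well minimum |f| = |-1| = 1 (negative-definite)

1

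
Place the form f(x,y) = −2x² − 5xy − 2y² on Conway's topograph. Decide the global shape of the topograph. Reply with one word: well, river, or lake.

D = b²−4ac = (-5)² − 4·(-2)·(-2) = 9
D = 3² is a perfect square ⇒ form factors over ℤ ⇒ lakes

lake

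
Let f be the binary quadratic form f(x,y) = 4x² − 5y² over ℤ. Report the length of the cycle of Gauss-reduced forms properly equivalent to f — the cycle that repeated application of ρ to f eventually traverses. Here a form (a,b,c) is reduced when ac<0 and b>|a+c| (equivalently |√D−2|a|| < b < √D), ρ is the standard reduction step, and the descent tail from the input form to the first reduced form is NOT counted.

D = 80, ⌊√D⌋ = 8
descent: ρ → (-5,0,4)
descent: ρ → (4,8,-1)  [lands on river]
river: ρ → (-1,8,4)
ρ-cycle length = 2 (tail of 2 descent steps not counted)

2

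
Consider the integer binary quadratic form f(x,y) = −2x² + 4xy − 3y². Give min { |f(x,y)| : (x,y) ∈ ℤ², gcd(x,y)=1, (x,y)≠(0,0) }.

translate: b→0 (≡-4 mod 4), so (2,-4,3)→(2,0,1)
flip: (2,0,1)→(1,0,2)
reduced (well bottom): (1,0,2) with a≤c, −a<b≤a
well minimum |f| = |-1| = 1 (negative-definite)

1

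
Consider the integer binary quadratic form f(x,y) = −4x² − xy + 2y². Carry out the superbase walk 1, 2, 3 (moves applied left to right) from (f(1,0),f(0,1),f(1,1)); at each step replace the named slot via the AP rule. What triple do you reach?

start (-4,2,-3) = (f(1,0),f(0,1),f(1,1))
replace slot 1: 2·(2+(-3)) − (-4) = 2 → (2,2,-3)
replace slot 2: 2·(2+(-3)) − 2 = -4 → (2,-4,-3)
replace slot 3: 2·(2+(-4)) − (-3) = -1 → (2,-4,-1)

2,-4,-1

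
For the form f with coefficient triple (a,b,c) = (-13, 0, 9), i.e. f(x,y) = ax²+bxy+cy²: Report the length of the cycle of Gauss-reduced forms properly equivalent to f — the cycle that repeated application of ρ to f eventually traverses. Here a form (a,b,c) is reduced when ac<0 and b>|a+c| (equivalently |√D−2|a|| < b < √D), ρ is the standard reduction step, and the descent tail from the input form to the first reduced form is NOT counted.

D = 468, ⌊√D⌋ = 21
descent: ρ → (9,18,-4)  [lands on river]
river: ρ → (-4,14,17)
river: ρ → (17,20,-1)
river: ρ → (-1,20,17)
river: ρ → (17,14,-4)
river: ρ → (-4,18,9)
ρ-cycle length = 6 (tail of 1 descent step not counted)

6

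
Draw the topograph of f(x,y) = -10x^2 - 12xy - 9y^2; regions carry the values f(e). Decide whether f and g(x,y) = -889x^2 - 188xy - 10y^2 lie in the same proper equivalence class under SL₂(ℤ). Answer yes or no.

D₁ = -216, D₂ = -216
f is negative-definite; reduce −f:
−f: translate: b→-8 (≡12 mod 20), so (10,12,9)→(10,-8,7)
−f: flip: (10,-8,7)→(7,8,10)
−f: translate: b→-6 (≡8 mod 14), so (7,8,10)→(7,-6,9)
−f: reduced (well bottom): (7,-6,9) with a≤c, −a<b≤a
flip sign back: reduced form of f is (-7,6,-9)
g is negative-definite; reduce −g:
−g: flip: (889,188,10)→(10,-188,889)
−g: translate: b→-8 (≡-188 mod 20), so (10,-188,889)→(10,-8,7)
−g: flip: (10,-8,7)→(7,8,10)
−g: translate: b→-6 (≡8 mod 14), so (7,8,10)→(7,-6,9)
−g: reduced (well bottom): (7,-6,9) with a≤c, −a<b≤a
flip sign back: reduced form of g is (-7,6,-9)
reduced forms (-7, 6, -9) vs (-7, 6, -9) ⇒ equivalent

yes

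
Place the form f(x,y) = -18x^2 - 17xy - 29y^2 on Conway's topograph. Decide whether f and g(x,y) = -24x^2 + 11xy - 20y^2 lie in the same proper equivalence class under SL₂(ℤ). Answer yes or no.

D₁ = -1799, D₂ = -1799
f is negative-definite; reduce −f:
−f: reduced (well bottom): (18,17,29) with a≤c, −a<b≤a
flip sign back: reduced form of f is (-18,-17,-29)
g is negative-definite; reduce −g:
−g: flip: (24,-11,20)→(20,11,24)
−g: reduced (well bottom): (20,11,24) with a≤c, −a<b≤a
flip sign back: reduced form of g is (-20,-11,-24)
reduced forms (-18, -17, -29) vs (-20, -11, -24) ⇒ inequivalent

no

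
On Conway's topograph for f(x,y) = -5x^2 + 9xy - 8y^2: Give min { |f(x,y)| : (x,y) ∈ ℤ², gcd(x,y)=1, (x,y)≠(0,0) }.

translate: b→1 (≡-9 mod 10), so (5,-9,8)→(5,1,4)
flip: (5,1,4)→(4,-1,5)
reduced (well bottom): (4,-1,5) with a≤c, −a<b≤a
well minimum |f| = |-4| = 4 (negative-definite)

4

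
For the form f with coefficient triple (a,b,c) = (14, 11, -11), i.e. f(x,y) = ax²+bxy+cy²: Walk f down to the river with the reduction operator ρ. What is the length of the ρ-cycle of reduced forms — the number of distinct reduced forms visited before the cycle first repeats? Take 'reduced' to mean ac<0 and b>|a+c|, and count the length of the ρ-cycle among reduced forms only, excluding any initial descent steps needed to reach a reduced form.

D = 737, ⌊√D⌋ = 27
river: ρ → (-11,11,14)
river: ρ → (14,17,-8)
river: ρ → (-8,15,16)
river: ρ → (16,17,-7)
river: ρ → (-7,25,4)
river: ρ → (4,23,-13)
river: ρ → (-13,3,14)
river: ρ → (14,25,-2)
river: ρ → (-2,27,1)
river: ρ → (1,27,-2)
river: ρ → (-2,25,14)
river: ρ → (14,3,-13)
river: ρ → (-13,23,4)
river: ρ → (4,25,-7)
river: ρ → (-7,17,16)
river: ρ → (16,15,-8)
river: ρ → (-8,17,14)
river: ρ → (14,11,-11)
ρ-cycle length = 18 (tail of 0 descent steps not counted)

18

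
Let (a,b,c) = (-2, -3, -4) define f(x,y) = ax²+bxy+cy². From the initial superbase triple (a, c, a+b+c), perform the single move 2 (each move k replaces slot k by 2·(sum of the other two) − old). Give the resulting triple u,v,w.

start (-2,-4,-9) = (f(1,0),f(0,1),f(1,1))
replace slot 2: 2·((-2)+(-9)) − (-4) = -18 → (-2,-18,-9)

-2,-18,-9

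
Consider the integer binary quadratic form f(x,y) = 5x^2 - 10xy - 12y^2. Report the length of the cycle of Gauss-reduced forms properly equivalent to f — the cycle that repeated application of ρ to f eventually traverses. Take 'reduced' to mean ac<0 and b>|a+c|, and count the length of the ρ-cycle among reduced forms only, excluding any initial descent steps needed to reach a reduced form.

D = 340, ⌊√D⌋ = 18
descent: ρ → (-12,10,5)  [lands on river]
river: ρ → (5,10,-12)
river: ρ → (-12,14,3)
river: ρ → (3,16,-7)
river: ρ → (-7,12,7)
river: ρ → (7,16,-3)
river: ρ → (-3,14,12)
river: ρ → (12,10,-5)
river: ρ → (-5,10,12)
river: ρ → (12,14,-3)
river: ρ → (-3,16,7)
river: ρ → (7,12,-7)
river: ρ → (-7,16,3)
river: ρ → (3,14,-12)
ρ-cycle length = 14 (tail of 1 descent step not counted)

14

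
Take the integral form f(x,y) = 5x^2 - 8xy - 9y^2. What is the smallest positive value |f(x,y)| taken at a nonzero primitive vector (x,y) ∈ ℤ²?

descent: ρ → (-9,8,5)  [lands on river]
river: ρ → (5,12,-5)
river: ρ → (-5,8,9)
river: ρ → (9,10,-4)
river: ρ → (-4,14,3)
river: ρ → (3,10,-12)
river: ρ → (-12,14,1)
river: ρ → (1,14,-12)
river: ρ → (-12,10,3)
river: ρ → (3,14,-4)
river: ρ → (-4,10,9)
river: ρ → (9,8,-5)
river: ρ → (-5,12,5)
river: ρ → (5,8,-9)
river: ρ → (-9,10,4)
river: ρ → (4,14,-3)
river: ρ → (-3,10,12)
river: ρ → (12,14,-1)
river: ρ → (-1,14,12)
river: ρ → (12,10,-3)
river: ρ → (-3,14,4)
river: ρ → (4,10,-9)
closes: descent 1, river 22
min |a| on river = 1

1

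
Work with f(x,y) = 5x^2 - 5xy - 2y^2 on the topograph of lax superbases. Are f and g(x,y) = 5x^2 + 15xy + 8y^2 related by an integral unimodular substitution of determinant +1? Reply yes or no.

D₁ = 65, D₂ = 65
river cycle of f (length 6): (-2, 5, 5), (5, 5, -2), (-2, 7, 2), (2, 5, -5), (-5, 5, 2), (2, 7, -2)
river cycle of g (length 6): (-2, 7, 2), (2, 5, -5), (-5, 5, 2), (2, 7, -2), (-2, 5, 5), (5, 5, -2)
cycles coincide ⇒ equivalent

yes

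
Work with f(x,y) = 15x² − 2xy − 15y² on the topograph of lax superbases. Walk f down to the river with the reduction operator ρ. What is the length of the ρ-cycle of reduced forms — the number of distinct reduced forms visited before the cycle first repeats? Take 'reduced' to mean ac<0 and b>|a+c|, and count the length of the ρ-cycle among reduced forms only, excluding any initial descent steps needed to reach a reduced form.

D = 904, ⌊√D⌋ = 30
descent: ρ → (-15,2,15)  [lands on river]
river: ρ → (15,28,-2)
river: ρ → (-2,28,15)
river: ρ → (15,2,-15)
river: ρ → (-15,28,2)
river: ρ → (2,28,-15)
ρ-cycle length = 6 (tail of 1 descent step not counted)

6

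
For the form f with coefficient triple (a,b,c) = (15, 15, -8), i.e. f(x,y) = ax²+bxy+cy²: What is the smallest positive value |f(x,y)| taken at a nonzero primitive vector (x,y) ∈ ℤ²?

river: ρ → (-8,17,13)
river: ρ → (13,9,-12)
river: ρ → (-12,15,10)
river: ρ → (10,25,-2)
river: ρ → (-2,23,22)
river: ρ → (22,21,-3)
river: ρ → (-3,21,22)
river: ρ → (22,23,-2)
river: ρ → (-2,25,10)
river: ρ → (10,15,-12)
river: ρ → (-12,9,13)
river: ρ → (13,17,-8)
river: ρ → (-8,15,15)
river: ρ → (15,15,-8)
closes: descent 0, river 14
min |a| on river = 2

2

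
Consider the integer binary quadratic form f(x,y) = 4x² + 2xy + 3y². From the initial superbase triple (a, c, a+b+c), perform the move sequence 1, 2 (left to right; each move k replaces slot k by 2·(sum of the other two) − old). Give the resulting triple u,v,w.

start (4,3,9) = (f(1,0),f(0,1),f(1,1))
replace slot 1: 2·(3+9) − 4 = 20 → (20,3,9)
replace slot 2: 2·(20+9) − 3 = 55 → (20,55,9)

20,55,9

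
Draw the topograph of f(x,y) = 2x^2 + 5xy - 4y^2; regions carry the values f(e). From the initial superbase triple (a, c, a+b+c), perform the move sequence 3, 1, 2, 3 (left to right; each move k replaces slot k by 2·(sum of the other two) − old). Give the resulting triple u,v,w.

start (2,-4,3) = (f(1,0),f(0,1),f(1,1))
replace slot 3: 2·(2+(-4)) − 3 = -7 → (2,-4,-7)
replace slot 1: 2·((-4)+(-7)) − 2 = -24 → (-24,-4,-7)
replace slot 2: 2·((-24)+(-7)) − (-4) = -58 → (-24,-58,-7)
replace slot 3: 2·((-24)+(-58)) − (-7) = -157 → (-24,-58,-157)

-24,-58,-157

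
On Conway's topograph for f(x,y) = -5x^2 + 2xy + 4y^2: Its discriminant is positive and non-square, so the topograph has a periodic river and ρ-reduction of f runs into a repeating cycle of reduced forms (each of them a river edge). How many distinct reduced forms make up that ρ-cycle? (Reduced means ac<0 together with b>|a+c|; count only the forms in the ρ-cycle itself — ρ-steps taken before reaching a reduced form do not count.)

D = 84, ⌊√D⌋ = 9
river: ρ → (4,6,-3)
river: ρ → (-3,6,4)
river: ρ → (4,2,-5)
river: ρ → (-5,8,1)
river: ρ → (1,8,-5)
river: ρ → (-5,2,4)
ρ-cycle length = 6 (tail of 0 descent steps not counted)

6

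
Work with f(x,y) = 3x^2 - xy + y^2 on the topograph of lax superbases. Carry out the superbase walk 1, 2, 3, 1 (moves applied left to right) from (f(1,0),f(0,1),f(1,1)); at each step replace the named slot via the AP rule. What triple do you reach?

start (3,1,3) = (f(1,0),f(0,1),f(1,1))
replace slot 1: 2·(1+3) − 3 = 5 → (5,1,3)
replace slot 2: 2·(5+3) − 1 = 15 → (5,15,3)
replace slot 3: 2·(5+15) − 3 = 37 → (5,15,37)
replace slot 1: 2·(15+37) − 5 = 99 → (99,15,37)

99,15,37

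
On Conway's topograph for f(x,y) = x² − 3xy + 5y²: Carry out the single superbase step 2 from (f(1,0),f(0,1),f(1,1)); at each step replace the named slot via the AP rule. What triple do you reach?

start (1,5,3) = (f(1,0),f(0,1),f(1,1))
replace slot 2: 2·(1+3) − 5 = 3 → (1,3,3)

1,3,3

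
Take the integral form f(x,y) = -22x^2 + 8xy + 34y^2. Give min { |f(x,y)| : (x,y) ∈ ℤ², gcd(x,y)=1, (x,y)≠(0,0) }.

descent: ρ → (34,-8,-22)
descent: ρ → (-22,52,4)  [lands on river]
river: ρ → (4,52,-22)
river: ρ → (-22,36,20)
river: ρ → (20,44,-14)
river: ρ → (-14,40,26)
river: ρ → (26,12,-28)
river: ρ → (-28,44,10)
river: ρ → (10,36,-44)
river: ρ → (-44,52,2)
river: ρ → (2,52,-44)
river: ρ → (-44,36,10)
river: ρ → (10,44,-28)
river: ρ → (-28,12,26)
river: ρ → (26,40,-14)
river: ρ → (-14,44,20)
river: ρ → (20,36,-22)
closes: descent 2, river 16
min |a| on river = 2

2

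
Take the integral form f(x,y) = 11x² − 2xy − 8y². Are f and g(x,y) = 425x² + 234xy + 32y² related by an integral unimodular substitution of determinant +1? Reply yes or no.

D₁ = 356, D₂ = 356
river cycle of f (length 10): (-8, 18, 1), (1, 18, -8), (-8, 14, 5), (5, 16, -5), (-5, 14, 8), (8, 18, -1), (-1, 18, 8), (8, 14, -5), (-5, 16, 5), (5, 14, -8)
river cycle of g (length 10): (1, 18, -8), (-8, 14, 5), (5, 16, -5), (-5, 14, 8), (8, 18, -1), (-1, 18, 8), (8, 14, -5), (-5, 16, 5), (5, 14, -8), (-8, 18, 1)
cycles coincide ⇒ equivalent

yes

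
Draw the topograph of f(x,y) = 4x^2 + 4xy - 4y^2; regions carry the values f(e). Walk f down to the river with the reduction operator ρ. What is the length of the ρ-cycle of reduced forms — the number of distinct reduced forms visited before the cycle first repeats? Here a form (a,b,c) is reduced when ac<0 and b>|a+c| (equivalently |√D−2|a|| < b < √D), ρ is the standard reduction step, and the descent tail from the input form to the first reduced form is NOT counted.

D = 80, ⌊√D⌋ = 8
river: ρ → (-4,4,4)
river: ρ → (4,4,-4)
ρ-cycle length = 2 (tail of 0 descent steps not counted)

2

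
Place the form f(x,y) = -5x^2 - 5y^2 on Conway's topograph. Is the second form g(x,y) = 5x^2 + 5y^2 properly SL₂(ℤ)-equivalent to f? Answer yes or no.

D₁ = -100, D₂ = -100
f is negative-definite; reduce −f:
−f: reduced (well bottom): (5,0,5) with a≤c, −a<b≤a
flip sign back: reduced form of f is (-5,0,-5)
g: reduced (well bottom): (5,0,5) with a≤c, −a<b≤a
reduced forms (-5, 0, -5) vs (5, 0, 5) ⇒ inequivalent

no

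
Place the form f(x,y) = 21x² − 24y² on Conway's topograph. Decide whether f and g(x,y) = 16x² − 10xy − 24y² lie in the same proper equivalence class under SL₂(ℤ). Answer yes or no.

D₁ = 2016, D₂ = 1636
discriminants differ ⇒ not SL₂(ℤ)-equivalent

no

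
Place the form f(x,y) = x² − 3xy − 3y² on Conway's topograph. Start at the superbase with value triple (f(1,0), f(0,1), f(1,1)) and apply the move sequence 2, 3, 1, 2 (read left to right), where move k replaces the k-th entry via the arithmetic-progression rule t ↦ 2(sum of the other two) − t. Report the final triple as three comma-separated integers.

start (1,-3,-5) = (f(1,0),f(0,1),f(1,1))
replace slot 2: 2·(1+(-5)) − (-3) = -5 → (1,-5,-5)
replace slot 3: 2·(1+(-5)) − (-5) = -3 → (1,-5,-3)
replace slot 1: 2·((-5)+(-3)) − 1 = -17 → (-17,-5,-3)
replace slot 2: 2·((-17)+(-3)) − (-5) = -35 → (-17,-35,-3)

-17,-35,-3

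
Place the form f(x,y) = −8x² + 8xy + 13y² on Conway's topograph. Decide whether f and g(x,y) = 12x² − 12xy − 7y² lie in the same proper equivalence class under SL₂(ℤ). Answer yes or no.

D₁ = 480, D₂ = 480
river cycle of f (length 4): (13, 18, -3), (-3, 18, 13), (13, 8, -8), (-8, 8, 13)
river cycle of g (length 4): (-7, 12, 12), (12, 12, -7), (-7, 16, 8), (8, 16, -7)
cycles differ ⇒ inequivalent

no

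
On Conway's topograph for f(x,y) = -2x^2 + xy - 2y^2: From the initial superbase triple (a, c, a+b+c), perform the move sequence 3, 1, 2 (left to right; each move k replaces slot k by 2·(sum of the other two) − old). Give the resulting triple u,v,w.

start (-2,-2,-3) = (f(1,0),f(0,1),f(1,1))
replace slot 3: 2·((-2)+(-2)) − (-3) = -5 → (-2,-2,-5)
replace slot 1: 2·((-2)+(-5)) − (-2) = -12 → (-12,-2,-5)
replace slot 2: 2·((-12)+(-5)) − (-2) = -32 → (-12,-32,-5)

-12,-32,-5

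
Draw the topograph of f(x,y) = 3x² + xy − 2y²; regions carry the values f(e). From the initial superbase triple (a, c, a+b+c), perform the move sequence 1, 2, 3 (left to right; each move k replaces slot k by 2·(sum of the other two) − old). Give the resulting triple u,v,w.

start (3,-2,2) = (f(1,0),f(0,1),f(1,1))
replace slot 1: 2·((-2)+2) − 3 = -3 → (-3,-2,2)
replace slot 2: 2·((-3)+2) − (-2) = 0 → (-3,0,2)
replace slot 3: 2·((-3)+0) − 2 = -8 → (-3,0,-8)

-3,0,-8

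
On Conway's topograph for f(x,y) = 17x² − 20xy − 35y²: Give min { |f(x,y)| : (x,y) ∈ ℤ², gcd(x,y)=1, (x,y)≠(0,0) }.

descent: ρ → (-35,20,17)  [lands on river]
river: ρ → (17,48,-7)
river: ρ → (-7,50,10)
river: ρ → (10,50,-7)
river: ρ → (-7,48,17)
river: ρ → (17,20,-35)
river: ρ → (-35,50,2)
river: ρ → (2,50,-35)
closes: descent 1, river 8
min |a| on river = 2

2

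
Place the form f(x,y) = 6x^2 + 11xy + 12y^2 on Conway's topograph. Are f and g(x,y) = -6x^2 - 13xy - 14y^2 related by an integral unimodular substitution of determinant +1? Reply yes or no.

D₁ = -167, D₂ = -167
f: translate: b→-1 (≡11 mod 12), so (6,11,12)→(6,-1,7)
f: reduced (well bottom): (6,-1,7) with a≤c, −a<b≤a
g is negative-definite; reduce −g:
−g: translate: b→1 (≡13 mod 12), so (6,13,14)→(6,1,7)
−g: reduced (well bottom): (6,1,7) with a≤c, −a<b≤a
flip sign back: reduced form of g is (-6,-1,-7)
reduced forms (6, -1, 7) vs (-6, -1, -7) ⇒ inequivalent

no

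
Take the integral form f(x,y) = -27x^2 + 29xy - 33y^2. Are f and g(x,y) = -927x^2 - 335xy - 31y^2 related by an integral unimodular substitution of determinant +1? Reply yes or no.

D₁ = -2723, D₂ = -2723
f is negative-definite; reduce −f:
−f: translate: b→25 (≡-29 mod 54), so (27,-29,33)→(27,25,31)
−f: reduced (well bottom): (27,25,31) with a≤c, −a<b≤a
flip sign back: reduced form of f is (-27,-25,-31)
g is negative-definite; reduce −g:
−g: flip: (927,335,31)→(31,-335,927)
−g: translate: b→-25 (≡-335 mod 62), so (31,-335,927)→(31,-25,27)
−g: flip: (31,-25,27)→(27,25,31)
−g: reduced (well bottom): (27,25,31) with a≤c, −a<b≤a
flip sign back: reduced form of g is (-27,-25,-31)
reduced forms (-27, -25, -31) vs (-27, -25, -31) ⇒ equivalent

yes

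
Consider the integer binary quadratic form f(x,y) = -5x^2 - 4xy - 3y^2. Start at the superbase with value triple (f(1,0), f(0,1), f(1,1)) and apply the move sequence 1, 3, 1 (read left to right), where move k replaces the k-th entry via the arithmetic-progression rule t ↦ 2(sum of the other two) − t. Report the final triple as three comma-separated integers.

start (-5,-3,-12) = (f(1,0),f(0,1),f(1,1))
replace slot 1: 2·((-3)+(-12)) − (-5) = -25 → (-25,-3,-12)
replace slot 3: 2·((-25)+(-3)) − (-12) = -44 → (-25,-3,-44)
replace slot 1: 2·((-3)+(-44)) − (-25) = -69 → (-69,-3,-44)

-69,-3,-44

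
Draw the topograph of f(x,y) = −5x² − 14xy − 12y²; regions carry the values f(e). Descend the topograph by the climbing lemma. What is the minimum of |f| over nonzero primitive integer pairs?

translate: b→4 (≡14 mod 10), so (5,14,12)→(5,4,3)
flip: (5,4,3)→(3,-4,5)
translate: b→2 (≡-4 mod 6), so (3,-4,5)→(3,2,4)
reduced (well bottom): (3,2,4) with a≤c, −a<b≤a
well minimum |f| = |-3| = 3 (negative-definite)

3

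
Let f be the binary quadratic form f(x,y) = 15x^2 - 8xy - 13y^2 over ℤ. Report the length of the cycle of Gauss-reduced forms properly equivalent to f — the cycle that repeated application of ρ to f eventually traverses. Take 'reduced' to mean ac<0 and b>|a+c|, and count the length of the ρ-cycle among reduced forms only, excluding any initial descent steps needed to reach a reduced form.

D = 844, ⌊√D⌋ = 29
descent: ρ → (-13,8,15)  [lands on river]
river: ρ → (15,22,-6)
river: ρ → (-6,26,7)
river: ρ → (7,16,-21)
river: ρ → (-21,26,2)
river: ρ → (2,26,-21)
river: ρ → (-21,16,7)
river: ρ → (7,26,-6)
river: ρ → (-6,22,15)
river: ρ → (15,8,-13)
river: ρ → (-13,18,10)
river: ρ → (10,22,-9)
river: ρ → (-9,14,18)
river: ρ → (18,22,-5)
river: ρ → (-5,28,3)
river: ρ → (3,26,-14)
river: ρ → (-14,2,15)
river: ρ → (15,28,-1)
river: ρ → (-1,28,15)
river: ρ → (15,2,-14)
river: ρ → (-14,26,3)
river: ρ → (3,28,-5)
river: ρ → (-5,22,18)
river: ρ → (18,14,-9)
river: ρ → (-9,22,10)
river: ρ → (10,18,-13)
ρ-cycle length = 26 (tail of 1 descent step not counted)

26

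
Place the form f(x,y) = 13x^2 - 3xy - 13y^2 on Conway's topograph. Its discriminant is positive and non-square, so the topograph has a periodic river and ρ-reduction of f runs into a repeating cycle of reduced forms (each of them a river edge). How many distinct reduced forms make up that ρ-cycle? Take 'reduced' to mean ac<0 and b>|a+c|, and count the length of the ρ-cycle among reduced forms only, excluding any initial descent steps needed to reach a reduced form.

D = 685, ⌊√D⌋ = 26
descent: ρ → (-13,3,13)  [lands on river]
river: ρ → (13,23,-3)
river: ρ → (-3,25,5)
river: ρ → (5,25,-3)
river: ρ → (-3,23,13)
river: ρ → (13,3,-13)
river: ρ → (-13,23,3)
river: ρ → (3,25,-5)
river: ρ → (-5,25,3)
river: ρ → (3,23,-13)
ρ-cycle length = 10 (tail of 1 descent step not counted)

10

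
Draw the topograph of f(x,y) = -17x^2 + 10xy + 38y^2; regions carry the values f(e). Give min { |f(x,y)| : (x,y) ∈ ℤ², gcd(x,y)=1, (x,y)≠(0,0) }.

descent: ρ → (38,-10,-17)
descent: ρ → (-17,44,11)  [lands on river]
river: ρ → (11,44,-17)
river: ρ → (-17,24,31)
river: ρ → (31,38,-10)
river: ρ → (-10,42,23)
river: ρ → (23,50,-2)
river: ρ → (-2,50,23)
river: ρ → (23,42,-10)
river: ρ → (-10,38,31)
river: ρ → (31,24,-17)
closes: descent 2, river 10
min |a| on river = 2

2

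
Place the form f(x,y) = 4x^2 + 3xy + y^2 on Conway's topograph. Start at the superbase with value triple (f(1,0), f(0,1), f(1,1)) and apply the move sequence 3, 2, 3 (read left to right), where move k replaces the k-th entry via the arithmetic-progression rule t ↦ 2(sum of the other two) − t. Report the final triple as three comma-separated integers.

start (4,1,8) = (f(1,0),f(0,1),f(1,1))
replace slot 3: 2·(4+1) − 8 = 2 → (4,1,2)
replace slot 2: 2·(4+2) − 1 = 11 → (4,11,2)
replace slot 3: 2·(4+11) − 2 = 28 → (4,11,28)

4,11,28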